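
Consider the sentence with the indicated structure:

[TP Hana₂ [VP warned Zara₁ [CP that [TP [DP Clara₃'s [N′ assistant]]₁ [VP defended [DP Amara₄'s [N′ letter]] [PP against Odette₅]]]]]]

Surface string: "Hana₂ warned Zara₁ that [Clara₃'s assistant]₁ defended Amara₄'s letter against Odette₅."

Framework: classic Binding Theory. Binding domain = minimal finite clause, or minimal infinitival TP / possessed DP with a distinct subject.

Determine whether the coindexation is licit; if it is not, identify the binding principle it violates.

Principle C

The two coindexed NPs are *[Clara₃'s assistant]₁* and *Zara₁*.
*[Clara₃'s assistant]₁* is an R-expression. Principle C requires it to be free everywhere.
*Zara₁* c-commands it and carries the same index.
The R-expression is bound → Principle C violation.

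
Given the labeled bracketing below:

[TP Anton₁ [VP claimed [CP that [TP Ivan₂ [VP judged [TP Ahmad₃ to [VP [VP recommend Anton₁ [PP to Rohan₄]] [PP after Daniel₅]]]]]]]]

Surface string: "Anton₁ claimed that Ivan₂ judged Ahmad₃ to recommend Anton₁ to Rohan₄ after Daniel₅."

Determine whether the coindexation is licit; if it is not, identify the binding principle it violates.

The two coindexed NPs are *Anton₁* (the lower occurrence) and *Anton₁* (the higher occurrence).
*Anton₁* (the lower occurrence) is an R-expression. Principle C requires it to be free everywhere.
*Anton₁* (the higher occurrence) c-commands it and carries the same index.
The R-expression is bound → Principle C violation.

Principle C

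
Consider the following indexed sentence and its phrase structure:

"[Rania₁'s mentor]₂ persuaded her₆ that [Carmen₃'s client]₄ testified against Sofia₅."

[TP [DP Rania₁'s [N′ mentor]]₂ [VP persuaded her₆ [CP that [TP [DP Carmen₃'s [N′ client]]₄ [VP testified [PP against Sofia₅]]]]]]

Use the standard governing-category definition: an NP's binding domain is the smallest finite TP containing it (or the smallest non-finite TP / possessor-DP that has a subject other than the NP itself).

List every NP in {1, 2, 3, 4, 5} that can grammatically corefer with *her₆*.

*her* is a pronoun, so Principle B applies: it must be free in its binding domain.
Binding domain of *her₆*: the matrix TP, whose subject is [Rania₁'s mentor]₂.
*Rania₁* and the pronoun do not c-command one another → neither Principle B nor Principle C is at stake; coindexation permitted.
*[Rania₁'s mentor]₂* c-commands the pronoun within its binding domain → coindexation would violate Principle B.
*Carmen₃*: the pronoun c-commands this R-expression → coindexation would violate Principle C on *Carmen₃*.
*[Carmen₃'s client]₄*: the pronoun c-commands this R-expression → coindexation would violate Principle C on *[Carmen₃'s client]₄*.
*Sofia₅*: the pronoun c-commands this R-expression → coindexation would violate Principle C on *Sofia₅*.

{1}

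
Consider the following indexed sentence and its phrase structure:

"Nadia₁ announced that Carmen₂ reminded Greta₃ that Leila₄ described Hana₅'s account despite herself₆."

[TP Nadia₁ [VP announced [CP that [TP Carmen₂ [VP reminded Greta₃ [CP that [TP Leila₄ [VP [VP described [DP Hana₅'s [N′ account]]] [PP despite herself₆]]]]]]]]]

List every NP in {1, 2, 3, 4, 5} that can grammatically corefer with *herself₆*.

{4}

*herself* is an anaphor, so Principle A applies: it must be bound in its binding domain.
Binding domain of *herself₆*: the embedded TP, whose subject is Leila₄.
*Nadia₁* c-commands the anaphor but is outside its binding domain → cannot satisfy Principle A.
*Carmen₂* c-commands the anaphor but is outside its binding domain → cannot satisfy Principle A.
*Greta₃* c-commands the anaphor but is outside its binding domain → cannot satisfy Principle A.
*Leila₄* c-commands the anaphor within its binding domain → licit binder.
*Hana₅* does not c-command the anaphor → cannot bind it.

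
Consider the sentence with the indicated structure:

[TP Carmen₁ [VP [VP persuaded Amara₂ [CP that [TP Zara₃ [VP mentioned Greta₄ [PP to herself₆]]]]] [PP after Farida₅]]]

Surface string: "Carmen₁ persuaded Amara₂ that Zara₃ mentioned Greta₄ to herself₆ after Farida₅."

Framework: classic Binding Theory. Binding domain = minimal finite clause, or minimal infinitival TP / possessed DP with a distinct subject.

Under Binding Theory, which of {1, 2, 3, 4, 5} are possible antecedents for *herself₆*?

*herself* is an anaphor, so Principle A applies: it must be bound in its binding domain.
Binding domain of *herself₆*: the embedded TP, whose subject is Zara₃.
*Carmen₁* c-commands the anaphor but is outside its binding domain → cannot satisfy Principle A.
*Amara₂* c-commands the anaphor but is outside its binding domain → cannot satisfy Principle A.
*Zara₃* c-commands the anaphor within its binding domain → licit binder.
*Greta₄* c-commands the anaphor within its binding domain → licit binder.
*Farida₅* does not c-command the anaphor → cannot bind it.

{3, 4}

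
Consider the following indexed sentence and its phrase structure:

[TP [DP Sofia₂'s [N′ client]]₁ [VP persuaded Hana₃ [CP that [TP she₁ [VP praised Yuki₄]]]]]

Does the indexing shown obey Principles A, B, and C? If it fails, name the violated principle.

grammatical

The two coindexed NPs are *[Sofia₂'s client]₁* and *she₁*.
*she₁* is a pronoun; nothing c-commands it within its binding domain (the embedded TP.), so Principle B holds trivially.
*[Sofia₂'s client]₁* is an R-expression; *she₁* does not c-command it, and no other NP shares its index, so Principle C is satisfied.
All principles are respected.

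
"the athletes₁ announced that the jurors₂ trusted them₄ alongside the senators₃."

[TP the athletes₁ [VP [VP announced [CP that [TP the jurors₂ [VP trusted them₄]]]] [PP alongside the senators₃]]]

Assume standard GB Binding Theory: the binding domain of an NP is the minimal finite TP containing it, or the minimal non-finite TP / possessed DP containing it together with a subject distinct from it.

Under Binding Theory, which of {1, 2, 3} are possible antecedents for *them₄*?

*them* is a pronoun, so Principle B applies: it must be free in its binding domain.
Binding domain of *them₄*: the embedded TP, whose subject is the jurors₂.
*the athletes₁* c-commands the pronoun but from outside its binding domain, and is not c-commanded by it → coindexation permitted.
*the jurors₂* c-commands the pronoun within its binding domain → coindexation would violate Principle B.
*the senators₃* and the pronoun do not c-command one another → neither Principle B nor Principle C is at stake; coindexation permitted.

{1, 3}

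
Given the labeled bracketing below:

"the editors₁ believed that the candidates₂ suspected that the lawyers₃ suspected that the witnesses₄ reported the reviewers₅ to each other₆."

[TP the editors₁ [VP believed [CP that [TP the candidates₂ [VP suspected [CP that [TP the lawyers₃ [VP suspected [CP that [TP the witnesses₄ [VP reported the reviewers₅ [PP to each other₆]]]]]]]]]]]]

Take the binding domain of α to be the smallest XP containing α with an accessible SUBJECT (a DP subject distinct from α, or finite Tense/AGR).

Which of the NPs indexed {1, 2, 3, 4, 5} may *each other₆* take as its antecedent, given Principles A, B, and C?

*each other* is an anaphor, so Principle A applies: it must be bound in its binding domain.
Binding domain of *each other₆*: the embedded TP, whose subject is the witnesses₄.
*the editors₁* c-commands the anaphor but is outside its binding domain → cannot satisfy Principle A.
*the candidates₂* c-commands the anaphor but is outside its binding domain → cannot satisfy Principle A.
*the lawyers₃* c-commands the anaphor but is outside its binding domain → cannot satisfy Principle A.
*the witnesses₄* c-commands the anaphor within its binding domain → licit binder.
*the reviewers₅* c-commands the anaphor within its binding domain → licit binder.

{4, 5}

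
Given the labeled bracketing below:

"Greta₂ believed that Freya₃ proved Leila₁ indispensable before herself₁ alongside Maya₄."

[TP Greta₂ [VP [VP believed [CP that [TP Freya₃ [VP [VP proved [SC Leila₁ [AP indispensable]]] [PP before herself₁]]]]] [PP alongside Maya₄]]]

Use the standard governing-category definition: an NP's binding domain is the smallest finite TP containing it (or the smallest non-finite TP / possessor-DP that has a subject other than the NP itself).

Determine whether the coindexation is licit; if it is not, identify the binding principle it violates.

The two coindexed NPs are *Leila₁* and *herself₁*.
*herself₁* is an anaphor. Principle A requires it to be bound within its binding domain — the embedded TP, whose subject is Freya₃.
Within that domain it is c-commanded by *Freya₃*, which does not share its index.
*Leila₁* does not c-command the anaphor at all.
The anaphor is unbound in its domain → Principle A violation.

Principle A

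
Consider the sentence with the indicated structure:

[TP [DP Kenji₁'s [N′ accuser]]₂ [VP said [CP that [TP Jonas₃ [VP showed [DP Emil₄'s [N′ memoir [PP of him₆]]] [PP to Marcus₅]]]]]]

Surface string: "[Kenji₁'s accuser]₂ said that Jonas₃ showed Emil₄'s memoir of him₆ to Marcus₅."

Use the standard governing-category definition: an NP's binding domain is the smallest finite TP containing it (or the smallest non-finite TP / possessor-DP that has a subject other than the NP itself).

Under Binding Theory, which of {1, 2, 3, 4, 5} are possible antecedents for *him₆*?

*him* is a pronoun, so Principle B applies: it must be free in its binding domain.
Binding domain of *him₆*: the possessed DP, whose subject is Emil₄.
*Kenji₁* and the pronoun do not c-command one another → neither Principle B nor Principle C is at stake; coindexation permitted.
*[Kenji₁'s accuser]₂* c-commands the pronoun but from outside its binding domain, and is not c-commanded by it → coindexation permitted.
*Jonas₃* c-commands the pronoun but from outside its binding domain, and is not c-commanded by it → coindexation permitted.
*Emil₄* c-commands the pronoun within its binding domain → coindexation would violate Principle B.
*Marcus₅* and the pronoun do not c-command one another → neither Principle B nor Principle C is at stake; coindexation permitted.

{1, 2, 3, 5}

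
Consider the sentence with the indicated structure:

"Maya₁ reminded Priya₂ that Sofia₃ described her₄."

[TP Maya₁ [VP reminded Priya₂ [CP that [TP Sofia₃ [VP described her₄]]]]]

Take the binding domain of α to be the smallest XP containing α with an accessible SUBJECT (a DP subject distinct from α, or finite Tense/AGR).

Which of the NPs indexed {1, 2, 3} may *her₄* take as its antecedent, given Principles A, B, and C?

*her* is a pronoun, so Principle B applies: it must be free in its binding domain.
Binding domain of *her₄*: the embedded TP, whose subject is Sofia₃.
*Maya₁* c-commands the pronoun but from outside its binding domain, and is not c-commanded by it → coindexation permitted.
*Priya₂* c-commands the pronoun but from outside its binding domain, and is not c-commanded by it → coindexation permitted.
*Sofia₃* c-commands the pronoun within its binding domain → coindexation would violate Principle B.

{1, 2}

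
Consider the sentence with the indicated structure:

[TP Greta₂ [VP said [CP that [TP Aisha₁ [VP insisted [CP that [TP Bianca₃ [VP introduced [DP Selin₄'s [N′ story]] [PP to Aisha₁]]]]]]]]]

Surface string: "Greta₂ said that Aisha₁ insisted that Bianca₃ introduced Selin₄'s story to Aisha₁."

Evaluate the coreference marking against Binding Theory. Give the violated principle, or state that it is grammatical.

The two coindexed NPs are *Aisha₁* (the lower occurrence) and *Aisha₁* (the higher occurrence).
*Aisha₁* (the lower occurrence) is an R-expression. Principle C requires it to be free everywhere.
*Aisha₁* (the higher occurrence) c-commands it and carries the same index.
The R-expression is bound → Principle C violation.

Principle C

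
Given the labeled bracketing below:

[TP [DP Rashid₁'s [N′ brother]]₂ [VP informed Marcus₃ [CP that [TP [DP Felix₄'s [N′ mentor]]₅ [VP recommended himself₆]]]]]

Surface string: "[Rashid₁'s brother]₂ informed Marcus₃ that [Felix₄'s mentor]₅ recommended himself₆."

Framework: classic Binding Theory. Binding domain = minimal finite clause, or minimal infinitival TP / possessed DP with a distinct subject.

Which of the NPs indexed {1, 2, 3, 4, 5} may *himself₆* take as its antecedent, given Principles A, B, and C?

*himself* is an anaphor, so Principle A applies: it must be bound in its binding domain.
Binding domain of *himself₆*: the embedded TP, whose subject is [Felix₄'s mentor]₅.
*Rashid₁* does not c-command the anaphor → cannot bind it.
*[Rashid₁'s brother]₂* c-commands the anaphor but is outside its binding domain → cannot satisfy Principle A.
*Marcus₃* c-commands the anaphor but is outside its binding domain → cannot satisfy Principle A.
*Felix₄* does not c-command the anaphor → cannot bind it.
*[Felix₄'s mentor]₅* c-commands the anaphor within its binding domain → licit binder.

{5}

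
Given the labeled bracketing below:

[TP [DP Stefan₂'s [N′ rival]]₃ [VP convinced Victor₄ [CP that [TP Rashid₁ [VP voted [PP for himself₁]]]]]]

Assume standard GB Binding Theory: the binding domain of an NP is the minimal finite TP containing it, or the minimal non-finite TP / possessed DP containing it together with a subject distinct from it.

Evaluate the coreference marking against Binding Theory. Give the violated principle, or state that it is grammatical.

The two coindexed NPs are *Rashid₁* and *himself₁*.
*himself₁* is an anaphor; its binding domain is the embedded TP, whose subject is Rashid₁. *Rashid₁* c-commands it within that domain and shares its index, so Principle A is satisfied.
*Rashid₁* is an R-expression; *himself₁* does not c-command it, and no other NP shares its index, so Principle C is satisfied.
All principles are respected.

grammatical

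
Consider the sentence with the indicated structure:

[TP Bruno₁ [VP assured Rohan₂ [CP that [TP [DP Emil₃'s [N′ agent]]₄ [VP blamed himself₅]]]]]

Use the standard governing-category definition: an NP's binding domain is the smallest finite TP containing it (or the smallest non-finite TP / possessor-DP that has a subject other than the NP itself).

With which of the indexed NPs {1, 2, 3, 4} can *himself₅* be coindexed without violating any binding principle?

*himself* is an anaphor, so Principle A applies: it must be bound in its binding domain.
Binding domain of *himself₅*: the embedded TP, whose subject is [Emil₃'s agent]₄.
*Bruno₁* c-commands the anaphor but is outside its binding domain → cannot satisfy Principle A.
*Rohan₂* c-commands the anaphor but is outside its binding domain → cannot satisfy Principle A.
*Emil₃* does not c-command the anaphor → cannot bind it.
*[Emil₃'s agent]₄* c-commands the anaphor within its binding domain → licit binder.

{4}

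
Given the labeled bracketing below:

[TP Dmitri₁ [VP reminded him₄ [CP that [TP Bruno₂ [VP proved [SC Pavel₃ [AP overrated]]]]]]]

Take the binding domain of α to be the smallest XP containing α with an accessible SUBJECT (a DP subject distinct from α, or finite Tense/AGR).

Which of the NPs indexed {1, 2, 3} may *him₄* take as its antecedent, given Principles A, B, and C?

none

*him* is a pronoun, so Principle B applies: it must be free in its binding domain.
Binding domain of *him₄*: the matrix TP, whose subject is Dmitri₁.
*Dmitri₁* c-commands the pronoun within its binding domain → coindexation would violate Principle B.
*Bruno₂*: the pronoun c-commands this R-expression → coindexation would violate Principle C on *Bruno₂*.
*Pavel₃*: the pronoun c-commands this R-expression → coindexation would violate Principle C on *Pavel₃*.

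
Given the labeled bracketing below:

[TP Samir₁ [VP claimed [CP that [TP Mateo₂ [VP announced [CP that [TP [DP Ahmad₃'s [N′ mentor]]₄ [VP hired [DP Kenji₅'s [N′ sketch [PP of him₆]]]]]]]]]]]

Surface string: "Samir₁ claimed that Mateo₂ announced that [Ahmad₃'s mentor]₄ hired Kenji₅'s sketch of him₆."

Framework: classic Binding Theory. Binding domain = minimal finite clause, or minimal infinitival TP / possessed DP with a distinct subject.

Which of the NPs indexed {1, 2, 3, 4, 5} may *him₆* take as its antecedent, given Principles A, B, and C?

*him* is a pronoun, so Principle B applies: it must be free in its binding domain.
Binding domain of *him₆*: the possessed DP, whose subject is Kenji₅.
*Samir₁* c-commands the pronoun but from outside its binding domain, and is not c-commanded by it → coindexation permitted.
*Mateo₂* c-commands the pronoun but from outside its binding domain, and is not c-commanded by it → coindexation permitted.
*Ahmad₃* and the pronoun do not c-command one another → neither Principle B nor Principle C is at stake; coindexation permitted.
*[Ahmad₃'s mentor]₄* c-commands the pronoun but from outside its binding domain, and is not c-commanded by it → coindexation permitted.
*Kenji₅* c-commands the pronoun within its binding domain → coindexation would violate Principle B.

{1, 2, 3, 4}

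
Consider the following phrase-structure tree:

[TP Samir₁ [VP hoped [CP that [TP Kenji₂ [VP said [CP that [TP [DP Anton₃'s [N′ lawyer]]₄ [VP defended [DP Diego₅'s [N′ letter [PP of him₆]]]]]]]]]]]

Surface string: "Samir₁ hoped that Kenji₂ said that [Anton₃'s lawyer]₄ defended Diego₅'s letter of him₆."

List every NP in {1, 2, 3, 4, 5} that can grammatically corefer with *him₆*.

{1, 2, 3, 4}

*him* is a pronoun, so Principle B applies: it must be free in its binding domain.
Binding domain of *him₆*: the possessed DP, whose subject is Diego₅.
*Samir₁* c-commands the pronoun but from outside its binding domain, and is not c-commanded by it → coindexation permitted.
*Kenji₂* c-commands the pronoun but from outside its binding domain, and is not c-commanded by it → coindexation permitted.
*Anton₃* and the pronoun do not c-command one another → neither Principle B nor Principle C is at stake; coindexation permitted.
*[Anton₃'s lawyer]₄* c-commands the pronoun but from outside its binding domain, and is not c-commanded by it → coindexation permitted.
*Diego₅* c-commands the pronoun within its binding domain → coindexation would violate Principle B.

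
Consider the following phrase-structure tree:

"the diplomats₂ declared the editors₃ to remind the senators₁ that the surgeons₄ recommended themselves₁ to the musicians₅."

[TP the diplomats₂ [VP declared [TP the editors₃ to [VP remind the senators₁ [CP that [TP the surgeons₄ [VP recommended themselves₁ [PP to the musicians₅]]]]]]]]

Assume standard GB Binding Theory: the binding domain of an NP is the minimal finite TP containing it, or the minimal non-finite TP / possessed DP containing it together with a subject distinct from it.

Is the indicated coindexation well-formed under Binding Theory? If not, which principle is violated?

Principle A

The two coindexed NPs are *the senators₁* and *themselves₁*.
*themselves₁* is an anaphor. Principle A requires it to be bound within its binding domain — the embedded TP, whose subject is the surgeons₄.
Within that domain it is c-commanded by *the surgeons₄*, which does not share its index.
*the senators₁* does c-command the anaphor, but from outside its binding domain.
The anaphor is unbound in its domain → Principle A violation.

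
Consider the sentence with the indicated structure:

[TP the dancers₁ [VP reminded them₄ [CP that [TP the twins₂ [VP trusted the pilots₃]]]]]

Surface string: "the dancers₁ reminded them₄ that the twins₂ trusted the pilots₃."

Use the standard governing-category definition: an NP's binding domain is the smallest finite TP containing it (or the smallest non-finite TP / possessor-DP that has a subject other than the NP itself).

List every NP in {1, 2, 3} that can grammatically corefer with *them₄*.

none

*them* is a pronoun, so Principle B applies: it must be free in its binding domain.
Binding domain of *them₄*: the matrix TP, whose subject is the dancers₁.
*the dancers₁* c-commands the pronoun within its binding domain → coindexation would violate Principle B.
*the twins₂*: the pronoun c-commands this R-expression → coindexation would violate Principle C on *the twins₂*.
*the pilots₃*: the pronoun c-commands this R-expression → coindexation would violate Principle C on *the pilots₃*.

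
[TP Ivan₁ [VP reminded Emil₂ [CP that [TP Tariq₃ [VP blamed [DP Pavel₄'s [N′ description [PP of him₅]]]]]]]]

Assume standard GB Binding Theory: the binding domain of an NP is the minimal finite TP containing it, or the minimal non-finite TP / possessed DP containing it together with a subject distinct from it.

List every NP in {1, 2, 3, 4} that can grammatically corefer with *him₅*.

{1, 2, 3}

*him* is a pronoun, so Principle B applies: it must be free in its binding domain.
Binding domain of *him₅*: the possessed DP, whose subject is Pavel₄.
*Ivan₁* c-commands the pronoun but from outside its binding domain, and is not c-commanded by it → coindexation permitted.
*Emil₂* c-commands the pronoun but from outside its binding domain, and is not c-commanded by it → coindexation permitted.
*Tariq₃* c-commands the pronoun but from outside its binding domain, and is not c-commanded by it → coindexation permitted.
*Pavel₄* c-commands the pronoun within its binding domain → coindexation would violate Principle B.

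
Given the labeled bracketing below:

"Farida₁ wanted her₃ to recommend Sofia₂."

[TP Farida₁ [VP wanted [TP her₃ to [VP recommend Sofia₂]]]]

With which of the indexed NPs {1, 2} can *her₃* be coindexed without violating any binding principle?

none

*her* is a pronoun, so Principle B applies: it must be free in its binding domain.
Binding domain of *her₃*: the matrix TP, whose subject is Farida₁.
*Farida₁* c-commands the pronoun within its binding domain → coindexation would violate Principle B.
*Sofia₂*: the pronoun c-commands this R-expression → coindexation would violate Principle C on *Sofia₂*.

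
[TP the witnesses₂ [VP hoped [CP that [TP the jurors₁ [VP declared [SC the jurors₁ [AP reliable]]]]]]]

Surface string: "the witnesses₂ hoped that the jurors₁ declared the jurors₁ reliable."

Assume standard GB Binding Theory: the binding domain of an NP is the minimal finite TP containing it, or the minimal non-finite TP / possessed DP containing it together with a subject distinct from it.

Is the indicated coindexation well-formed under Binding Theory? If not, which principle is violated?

The two coindexed NPs are *the jurors₁* (the higher occurrence) and *the jurors₁* (the lower occurrence).
*the jurors₁* (the lower occurrence) is an R-expression. Principle C requires it to be free everywhere.
*the jurors₁* (the higher occurrence) c-commands it and carries the same index.
The R-expression is bound → Principle C violation.

Principle C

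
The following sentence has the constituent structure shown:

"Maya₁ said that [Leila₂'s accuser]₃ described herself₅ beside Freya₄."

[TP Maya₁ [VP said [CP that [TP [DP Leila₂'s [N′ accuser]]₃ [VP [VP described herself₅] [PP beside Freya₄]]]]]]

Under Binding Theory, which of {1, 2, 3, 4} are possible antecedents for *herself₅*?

{3}

*herself* is an anaphor, so Principle A applies: it must be bound in its binding domain.
Binding domain of *herself₅*: the embedded TP, whose subject is [Leila₂'s accuser]₃.
*Maya₁* c-commands the anaphor but is outside its binding domain → cannot satisfy Principle A.
*Leila₂* does not c-command the anaphor → cannot bind it.
*[Leila₂'s accuser]₃* c-commands the anaphor within its binding domain → licit binder.
*Freya₄* does not c-command the anaphor → cannot bind it.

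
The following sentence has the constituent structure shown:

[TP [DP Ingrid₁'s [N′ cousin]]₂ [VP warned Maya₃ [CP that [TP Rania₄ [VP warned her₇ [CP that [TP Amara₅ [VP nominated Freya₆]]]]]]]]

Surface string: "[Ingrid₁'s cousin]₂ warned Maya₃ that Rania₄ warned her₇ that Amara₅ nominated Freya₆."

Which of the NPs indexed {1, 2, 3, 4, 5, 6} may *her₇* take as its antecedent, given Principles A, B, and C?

*her* is a pronoun, so Principle B applies: it must be free in its binding domain.
Binding domain of *her₇*: the embedded TP, whose subject is Rania₄.
*Ingrid₁* and the pronoun do not c-command one another → neither Principle B nor Principle C is at stake; coindexation permitted.
*[Ingrid₁'s cousin]₂* c-commands the pronoun but from outside its binding domain, and is not c-commanded by it → coindexation permitted.
*Maya₃* c-commands the pronoun but from outside its binding domain, and is not c-commanded by it → coindexation permitted.
*Rania₄* c-commands the pronoun within its binding domain → coindexation would violate Principle B.
*Amara₅*: the pronoun c-commands this R-expression → coindexation would violate Principle C on *Amara₅*.
*Freya₆*: the pronoun c-commands this R-expression → coindexation would violate Principle C on *Freya₆*.

{1, 2, 3}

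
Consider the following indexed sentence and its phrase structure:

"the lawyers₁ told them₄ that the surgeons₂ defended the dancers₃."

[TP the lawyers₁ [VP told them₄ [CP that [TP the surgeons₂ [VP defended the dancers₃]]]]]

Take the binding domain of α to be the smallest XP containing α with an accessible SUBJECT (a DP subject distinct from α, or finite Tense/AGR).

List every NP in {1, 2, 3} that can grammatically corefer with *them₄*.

none

*them* is a pronoun, so Principle B applies: it must be free in its binding domain.
Binding domain of *them₄*: the matrix TP, whose subject is the lawyers₁.
*the lawyers₁* c-commands the pronoun within its binding domain → coindexation would violate Principle B.
*the surgeons₂*: the pronoun c-commands this R-expression → coindexation would violate Principle C on *the surgeons₂*.
*the dancers₃*: the pronoun c-commands this R-expression → coindexation would violate Principle C on *the dancers₃*.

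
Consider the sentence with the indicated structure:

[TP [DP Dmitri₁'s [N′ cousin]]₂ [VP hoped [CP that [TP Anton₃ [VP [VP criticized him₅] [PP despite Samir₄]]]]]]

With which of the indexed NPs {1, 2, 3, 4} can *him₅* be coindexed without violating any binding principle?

*him* is a pronoun, so Principle B applies: it must be free in its binding domain.
Binding domain of *him₅*: the embedded TP, whose subject is Anton₃.
*Dmitri₁* and the pronoun do not c-command one another → neither Principle B nor Principle C is at stake; coindexation permitted.
*[Dmitri₁'s cousin]₂* c-commands the pronoun but from outside its binding domain, and is not c-commanded by it → coindexation permitted.
*Anton₃* c-commands the pronoun within its binding domain → coindexation would violate Principle B.
*Samir₄* and the pronoun do not c-command one another → neither Principle B nor Principle C is at stake; coindexation permitted.

{1, 2, 4}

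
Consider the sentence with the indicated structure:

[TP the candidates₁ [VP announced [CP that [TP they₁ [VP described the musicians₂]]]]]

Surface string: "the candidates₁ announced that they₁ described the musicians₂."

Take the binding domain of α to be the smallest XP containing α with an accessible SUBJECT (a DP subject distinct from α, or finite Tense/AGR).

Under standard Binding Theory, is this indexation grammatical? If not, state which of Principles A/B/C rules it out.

The two coindexed NPs are *the candidates₁* and *they₁*.
*they₁* is a pronoun; nothing c-commands it within its binding domain (the embedded TP.), so Principle B holds trivially.
*the candidates₁* is an R-expression; *they₁* does not c-command it, and no other NP shares its index, so Principle C is satisfied.
All principles are respected.

grammatical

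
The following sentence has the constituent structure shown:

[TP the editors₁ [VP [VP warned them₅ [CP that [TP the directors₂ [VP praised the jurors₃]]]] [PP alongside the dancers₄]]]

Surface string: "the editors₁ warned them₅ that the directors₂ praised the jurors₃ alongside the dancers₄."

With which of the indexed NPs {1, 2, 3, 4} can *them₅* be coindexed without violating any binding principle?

{4}

*them* is a pronoun, so Principle B applies: it must be free in its binding domain.
Binding domain of *them₅*: the matrix TP, whose subject is the editors₁.
*the editors₁* c-commands the pronoun within its binding domain → coindexation would violate Principle B.
*the directors₂*: the pronoun c-commands this R-expression → coindexation would violate Principle C on *the directors₂*.
*the jurors₃*: the pronoun c-commands this R-expression → coindexation would violate Principle C on *the jurors₃*.
*the dancers₄* and the pronoun do not c-command one another → neither Principle B nor Principle C is at stake; coindexation permitted.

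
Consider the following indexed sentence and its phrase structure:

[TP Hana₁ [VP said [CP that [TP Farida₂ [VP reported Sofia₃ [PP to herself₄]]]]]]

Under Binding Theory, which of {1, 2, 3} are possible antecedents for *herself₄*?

*herself* is an anaphor, so Principle A applies: it must be bound in its binding domain.
Binding domain of *herself₄*: the embedded TP, whose subject is Farida₂.
*Hana₁* c-commands the anaphor but is outside its binding domain → cannot satisfy Principle A.
*Farida₂* c-commands the anaphor within its binding domain → licit binder.
*Sofia₃* c-commands the anaphor within its binding domain → licit binder.

{2, 3}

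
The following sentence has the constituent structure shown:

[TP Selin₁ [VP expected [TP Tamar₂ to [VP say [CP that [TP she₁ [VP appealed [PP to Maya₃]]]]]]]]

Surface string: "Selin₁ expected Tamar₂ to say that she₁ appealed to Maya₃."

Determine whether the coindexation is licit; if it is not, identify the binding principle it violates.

grammatical

The two coindexed NPs are *Selin₁* and *she₁*.
*she₁* is a pronoun; nothing c-commands it within its binding domain (the embedded TP.), so Principle B holds trivially.
*Selin₁* is an R-expression; *she₁* does not c-command it, and no other NP shares its index, so Principle C is satisfied.
All principles are respected.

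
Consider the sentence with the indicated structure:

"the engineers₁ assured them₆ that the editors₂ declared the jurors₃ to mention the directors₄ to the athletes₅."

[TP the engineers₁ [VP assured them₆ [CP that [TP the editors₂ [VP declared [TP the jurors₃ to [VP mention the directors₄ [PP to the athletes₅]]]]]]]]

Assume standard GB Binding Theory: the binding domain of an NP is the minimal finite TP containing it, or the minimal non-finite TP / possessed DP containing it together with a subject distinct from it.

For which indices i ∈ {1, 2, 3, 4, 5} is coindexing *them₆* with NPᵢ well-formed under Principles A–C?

*them* is a pronoun, so Principle B applies: it must be free in its binding domain.
Binding domain of *them₆*: the matrix TP, whose subject is the engineers₁.
*the engineers₁* c-commands the pronoun within its binding domain → coindexation would violate Principle B.
*the editors₂*: the pronoun c-commands this R-expression → coindexation would violate Principle C on *the editors₂*.
*the jurors₃*: the pronoun c-commands this R-expression → coindexation would violate Principle C on *the jurors₃*.
*the directors₄*: the pronoun c-commands this R-expression → coindexation would violate Principle C on *the directors₄*.
*the athletes₅*: the pronoun c-commands this R-expression → coindexation would violate Principle C on *the athletes₅*.

none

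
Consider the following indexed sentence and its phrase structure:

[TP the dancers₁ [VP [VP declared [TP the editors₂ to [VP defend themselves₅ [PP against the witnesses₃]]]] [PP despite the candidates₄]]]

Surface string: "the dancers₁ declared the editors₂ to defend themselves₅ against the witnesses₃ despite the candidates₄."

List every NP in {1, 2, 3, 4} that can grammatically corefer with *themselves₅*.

*themselves* is an anaphor, so Principle A applies: it must be bound in its binding domain.
Binding domain of *themselves₅*: the embedded TP, whose subject is the editors₂.
*the dancers₁* c-commands the anaphor but is outside its binding domain → cannot satisfy Principle A.
*the editors₂* c-commands the anaphor within its binding domain → licit binder.
*the witnesses₃* does not c-command the anaphor → cannot bind it.
*the candidates₄* does not c-command the anaphor → cannot bind it.

{2}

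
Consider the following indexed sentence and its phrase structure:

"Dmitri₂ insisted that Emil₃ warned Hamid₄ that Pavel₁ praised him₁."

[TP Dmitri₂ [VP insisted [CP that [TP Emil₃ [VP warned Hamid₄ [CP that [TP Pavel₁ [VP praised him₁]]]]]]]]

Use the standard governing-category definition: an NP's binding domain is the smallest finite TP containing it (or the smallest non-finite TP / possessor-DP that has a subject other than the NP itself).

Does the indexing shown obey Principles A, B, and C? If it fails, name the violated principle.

The two coindexed NPs are *Pavel₁* and *him₁*.
*him₁* is a pronoun. Its binding domain is the embedded TP, whose subject is Pavel₁.
*Pavel₁* c-commands it within that domain and carries the same index.
The pronoun is locally bound → Principle B violation.

Principle B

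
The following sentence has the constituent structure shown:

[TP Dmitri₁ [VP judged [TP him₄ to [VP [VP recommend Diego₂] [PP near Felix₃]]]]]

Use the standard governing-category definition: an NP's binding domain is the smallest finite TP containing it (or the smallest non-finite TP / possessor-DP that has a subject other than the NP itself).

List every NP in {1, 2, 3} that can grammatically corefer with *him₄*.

*him* is a pronoun, so Principle B applies: it must be free in its binding domain.
Binding domain of *him₄*: the matrix TP, whose subject is Dmitri₁.
*Dmitri₁* c-commands the pronoun within its binding domain → coindexation would violate Principle B.
*Diego₂*: the pronoun c-commands this R-expression → coindexation would violate Principle C on *Diego₂*.
*Felix₃*: the pronoun c-commands this R-expression → coindexation would violate Principle C on *Felix₃*.

none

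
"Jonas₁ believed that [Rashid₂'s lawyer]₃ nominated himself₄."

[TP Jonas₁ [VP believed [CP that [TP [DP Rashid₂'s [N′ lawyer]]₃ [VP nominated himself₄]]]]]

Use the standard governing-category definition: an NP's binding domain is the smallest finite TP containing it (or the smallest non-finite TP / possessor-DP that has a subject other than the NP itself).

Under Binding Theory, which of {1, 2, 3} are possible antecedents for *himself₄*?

*himself* is an anaphor, so Principle A applies: it must be bound in its binding domain.
Binding domain of *himself₄*: the embedded TP, whose subject is [Rashid₂'s lawyer]₃.
*Jonas₁* c-commands the anaphor but is outside its binding domain → cannot satisfy Principle A.
*Rashid₂* does not c-command the anaphor → cannot bind it.
*[Rashid₂'s lawyer]₃* c-commands the anaphor within its binding domain → licit binder.

{3}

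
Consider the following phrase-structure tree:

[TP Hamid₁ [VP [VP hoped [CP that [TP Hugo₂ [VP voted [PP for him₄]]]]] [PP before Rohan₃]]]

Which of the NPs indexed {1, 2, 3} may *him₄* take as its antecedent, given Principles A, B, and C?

*him* is a pronoun, so Principle B applies: it must be free in its binding domain.
Binding domain of *him₄*: the embedded TP, whose subject is Hugo₂.
*Hamid₁* c-commands the pronoun but from outside its binding domain, and is not c-commanded by it → coindexation permitted.
*Hugo₂* c-commands the pronoun within its binding domain → coindexation would violate Principle B.
*Rohan₃* and the pronoun do not c-command one another → neither Principle B nor Principle C is at stake; coindexation permitted.

{1, 3}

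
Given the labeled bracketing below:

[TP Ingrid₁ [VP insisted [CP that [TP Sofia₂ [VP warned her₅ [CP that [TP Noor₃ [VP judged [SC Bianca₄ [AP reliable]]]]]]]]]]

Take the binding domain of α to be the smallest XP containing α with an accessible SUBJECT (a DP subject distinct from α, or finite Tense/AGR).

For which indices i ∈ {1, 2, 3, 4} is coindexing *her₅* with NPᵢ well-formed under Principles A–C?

{1}

*her* is a pronoun, so Principle B applies: it must be free in its binding domain.
Binding domain of *her₅*: the embedded TP, whose subject is Sofia₂.
*Ingrid₁* c-commands the pronoun but from outside its binding domain, and is not c-commanded by it → coindexation permitted.
*Sofia₂* c-commands the pronoun within its binding domain → coindexation would violate Principle B.
*Noor₃*: the pronoun c-commands this R-expression → coindexation would violate Principle C on *Noor₃*.
*Bianca₄*: the pronoun c-commands this R-expression → coindexation would violate Principle C on *Bianca₄*.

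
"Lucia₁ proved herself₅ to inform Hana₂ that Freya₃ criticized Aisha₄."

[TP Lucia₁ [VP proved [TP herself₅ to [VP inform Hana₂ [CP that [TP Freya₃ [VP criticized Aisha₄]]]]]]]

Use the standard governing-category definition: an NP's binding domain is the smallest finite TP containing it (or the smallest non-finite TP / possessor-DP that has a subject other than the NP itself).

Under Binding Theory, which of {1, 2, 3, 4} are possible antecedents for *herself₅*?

{1}

*herself* is an anaphor, so Principle A applies: it must be bound in its binding domain.
Binding domain of *herself₅*: the matrix TP, whose subject is Lucia₁.
*Lucia₁* c-commands the anaphor within its binding domain → licit binder.
*Hana₂* does not c-command the anaphor → cannot bind it.
*Freya₃* does not c-command the anaphor → cannot bind it.
*Aisha₄* does not c-command the anaphor → cannot bind it.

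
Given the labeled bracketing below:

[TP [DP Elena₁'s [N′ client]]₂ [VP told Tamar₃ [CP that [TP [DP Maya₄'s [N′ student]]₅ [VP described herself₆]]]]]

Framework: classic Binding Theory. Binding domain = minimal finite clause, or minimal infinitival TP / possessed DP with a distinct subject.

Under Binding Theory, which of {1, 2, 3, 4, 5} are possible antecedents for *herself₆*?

*herself* is an anaphor, so Principle A applies: it must be bound in its binding domain.
Binding domain of *herself₆*: the embedded TP, whose subject is [Maya₄'s student]₅.
*Elena₁* does not c-command the anaphor → cannot bind it.
*[Elena₁'s client]₂* c-commands the anaphor but is outside its binding domain → cannot satisfy Principle A.
*Tamar₃* c-commands the anaphor but is outside its binding domain → cannot satisfy Principle A.
*Maya₄* does not c-command the anaphor → cannot bind it.
*[Maya₄'s student]₅* c-commands the anaphor within its binding domain → licit binder.

{5}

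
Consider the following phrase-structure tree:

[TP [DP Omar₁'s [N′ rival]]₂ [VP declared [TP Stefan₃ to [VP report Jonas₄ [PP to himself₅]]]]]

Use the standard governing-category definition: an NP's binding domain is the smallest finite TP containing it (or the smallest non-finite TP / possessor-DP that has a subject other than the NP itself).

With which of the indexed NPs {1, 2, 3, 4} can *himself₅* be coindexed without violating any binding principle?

*himself* is an anaphor, so Principle A applies: it must be bound in its binding domain.
Binding domain of *himself₅*: the embedded TP, whose subject is Stefan₃.
*Omar₁* does not c-command the anaphor → cannot bind it.
*[Omar₁'s rival]₂* c-commands the anaphor but is outside its binding domain → cannot satisfy Principle A.
*Stefan₃* c-commands the anaphor within its binding domain → licit binder.
*Jonas₄* c-commands the anaphor within its binding domain → licit binder.

{3, 4}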